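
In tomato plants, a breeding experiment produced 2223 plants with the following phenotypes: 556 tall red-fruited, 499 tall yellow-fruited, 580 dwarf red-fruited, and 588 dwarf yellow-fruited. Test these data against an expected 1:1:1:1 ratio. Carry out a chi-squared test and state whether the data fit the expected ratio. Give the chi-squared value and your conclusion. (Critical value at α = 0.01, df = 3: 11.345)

Total ratio parts = 4. Expected numbers out of 2223:
  tall red-fruited: 2223 × 1/4 = 555.75
  tall yellow-fruited: 2223 × 1/4 = 555.75
  dwarf red-fruited: 2223 × 1/4 = 555.75
  dwarf yellow-fruited: 2223 × 1/4 = 555.75
χ² = Σ (O − E)² / E
  tall red-fruited: (556 − 555.75)² / 555.75 = 0.0001
  tall yellow-fruited: (499 − 555.75)² / 555.75 = 5.7950
  dwarf red-fruited: (580 − 555.75)² / 555.75 = 1.0581
  dwarf yellow-fruited: (588 − 555.75)² / 555.75 = 1.8715
χ² = 0.0001 + 5.7950 + 1.0581 + 1.8715 = 8.7247 ≈ 8.725
Degrees of freedom = 4 − 1 = 3; critical value at α = 0.01 is 11.345.
Since 8.725 < 11.345, we fail to reject the null hypothesis — the data are consistent with the 1:1:1:1 ratio.

8.725; consistent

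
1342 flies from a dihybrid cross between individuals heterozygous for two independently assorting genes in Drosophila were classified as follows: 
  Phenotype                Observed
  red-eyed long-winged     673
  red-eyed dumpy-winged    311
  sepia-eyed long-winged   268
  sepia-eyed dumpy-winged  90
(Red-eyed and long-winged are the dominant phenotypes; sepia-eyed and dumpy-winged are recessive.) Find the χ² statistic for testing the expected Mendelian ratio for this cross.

A dihybrid F₂ with independent assortment and complete dominance at both loci gives a 9:3:3:1 phenotypic ratio.
Expected counts for N = 1342 under a 9:3:3:1 ratio (total parts = 16):
  red-eyed long-winged: 1342 × 9/16 = 754.875
  red-eyed dumpy-winged: 1342 × 3/16 = 251.625
  sepia-eyed long-winged: 1342 × 3/16 = 251.625
  sepia-eyed dumpy-winged: 1342 × 1/16 = 83.875
χ² = Σ (O − E)² / E
  red-eyed long-winged: (673 − 754.875)² / 754.875 = 8.8803
  red-eyed dumpy-winged: (311 − 251.625)² / 251.625 = 14.0105
  sepia-eyed long-winged: (268 − 251.625)² / 251.625 = 1.0656
  sepia-eyed dumpy-winged: (90 − 83.875)² / 83.875 = 0.4473
χ² = 8.8803 + 14.0105 + 1.0656 + 0.4473 = 24.4037 ≈ 24.404

24.404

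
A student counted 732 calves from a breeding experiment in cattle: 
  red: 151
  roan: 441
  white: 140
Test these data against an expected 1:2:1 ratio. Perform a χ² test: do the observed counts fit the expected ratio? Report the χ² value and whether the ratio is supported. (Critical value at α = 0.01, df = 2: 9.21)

31.068; not consistent

Expected counts for N = 732 under a 1:2:1 ratio (total parts = 4):
  red: 732 × 1/4 = 183
  roan: 732 × 2/4 = 366
  white: 732 × 1/4 = 183
χ² = Σ (O − E)² / E
  red: (151 − 183)² / 183 = 5.5956
  roan: (441 − 366)² / 366 = 15.3689
  white: (140 − 183)² / 183 = 10.1038
χ² = 5.5956 + 15.3689 + 10.1038 = 31.0683 ≈ 31.068
Degrees of freedom = 3 − 1 = 2; critical value at α = 0.01 is 9.21.
Since 31.068 > 9.21, we reject the null hypothesis — the data do not fit the 1:2:1 ratio.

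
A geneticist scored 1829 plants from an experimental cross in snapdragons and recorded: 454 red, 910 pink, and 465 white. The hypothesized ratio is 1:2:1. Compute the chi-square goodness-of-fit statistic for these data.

0.177

The 1:2:1 ratio has 4 parts, so with N = 1829 the expected counts are:
  red: 1829 × 1/4 = 457.25
  pink: 1829 × 2/4 = 914.5
  white: 1829 × 1/4 = 457.25
χ² = Σ (O − E)² / E
  red: (454 − 457.25)² / 457.25 = 0.0231
  pink: (910 − 914.5)² / 914.5 = 0.0221
  white: (465 − 457.25)² / 457.25 = 0.1314
χ² = 0.0231 + 0.0221 + 0.1314 = 0.1766 ≈ 0.177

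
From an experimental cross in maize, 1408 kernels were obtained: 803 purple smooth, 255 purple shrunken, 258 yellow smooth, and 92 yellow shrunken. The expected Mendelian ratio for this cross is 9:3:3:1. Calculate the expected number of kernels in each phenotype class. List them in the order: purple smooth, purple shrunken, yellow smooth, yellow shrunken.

Expected counts for N = 1408 under a 9:3:3:1 ratio (total parts = 16):
  purple smooth: 1408 × 9/16 = 792
  purple shrunken: 1408 × 3/16 = 264
  yellow smooth: 1408 × 3/16 = 264
  yellow shrunken: 1408 × 1/16 = 88

792, 264, 264, 88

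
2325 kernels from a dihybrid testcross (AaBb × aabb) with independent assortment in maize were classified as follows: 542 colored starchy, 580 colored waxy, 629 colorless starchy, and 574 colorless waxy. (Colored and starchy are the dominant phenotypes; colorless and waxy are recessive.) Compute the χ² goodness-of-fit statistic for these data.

6.666

A dihybrid testcross with independent assortment gives a 1:1:1:1 ratio.
The 1:1:1:1 ratio has 4 parts, so with N = 2325 the expected counts are:
  colored starchy: 2325 × 1/4 = 581.25
  colored waxy: 2325 × 1/4 = 581.25
  colorless starchy: 2325 × 1/4 = 581.25
  colorless waxy: 2325 × 1/4 = 581.25
χ² = Σ (O − E)² / E
  colored starchy: (542 − 581.25)² / 581.25 = 2.6504
  colored waxy: (580 − 581.25)² / 581.25 = 0.0027
  colorless starchy: (629 − 581.25)² / 581.25 = 3.9227
  colorless waxy: (574 − 581.25)² / 581.25 = 0.0904
χ² = 2.6504 + 0.0027 + 3.9227 + 0.0904 = 6.6662 ≈ 6.666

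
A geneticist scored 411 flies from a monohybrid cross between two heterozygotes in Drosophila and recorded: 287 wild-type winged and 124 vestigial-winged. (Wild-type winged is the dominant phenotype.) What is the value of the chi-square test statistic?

For a monohybrid cross between heterozygotes with complete dominance, the expected phenotypic ratio is 3:1.
The 3:1 ratio has 4 parts, so with N = 411 the expected counts are:
  wild-type winged: 411 × 3/4 = 308.25
  vestigial-winged: 411 × 1/4 = 102.75
χ² = Σ (O − E)² / E
  wild-type winged: (287 − 308.25)² / 308.25 = 1.4649
  vestigial-winged: (124 − 102.75)² / 102.75 = 4.3948
χ² = 1.4649 + 4.3948 = 5.8597 ≈ 5.860

5.860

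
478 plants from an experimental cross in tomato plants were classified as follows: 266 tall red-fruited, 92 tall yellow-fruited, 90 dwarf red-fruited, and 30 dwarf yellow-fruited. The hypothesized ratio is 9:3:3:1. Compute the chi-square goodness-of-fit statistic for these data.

0.096

Under the 9:3:3:1 hypothesis (Σ ratio = 16, N = 478):
  tall red-fruited: 478 × 9/16 = 268.875
  tall yellow-fruited: 478 × 3/16 = 89.625
  dwarf red-fruited: 478 × 3/16 = 89.625
  dwarf yellow-fruited: 478 × 1/16 = 29.875
χ² = Σ (O − E)² / E
  tall red-fruited: (266 − 268.875)² / 268.875 = 0.0307
  tall yellow-fruited: (92 − 89.625)² / 89.625 = 0.0629
  dwarf red-fruited: (90 − 89.625)² / 89.625 = 0.0016
  dwarf yellow-fruited: (30 − 29.875)² / 29.875 = 0.0005
χ² = 0.0307 + 0.0629 + 0.0016 + 0.0005 = 0.0957 ≈ 0.096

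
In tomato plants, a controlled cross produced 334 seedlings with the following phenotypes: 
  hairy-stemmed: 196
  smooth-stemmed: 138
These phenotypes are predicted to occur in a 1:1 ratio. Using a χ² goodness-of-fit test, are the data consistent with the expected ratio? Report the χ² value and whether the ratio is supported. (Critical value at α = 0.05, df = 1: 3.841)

Total ratio parts = 2. Expected numbers out of 334:
  hairy-stemmed: 334 × 1/2 = 167
  smooth-stemmed: 334 × 1/2 = 167
χ² = Σ (O − E)² / E
  hairy-stemmed: (196 − 167)² / 167 = 5.0359
  smooth-stemmed: (138 − 167)² / 167 = 5.0359
χ² = 5.0359 + 5.0359 = 10.0718 ≈ 10.072
Degrees of freedom = 2 − 1 = 1; critical value at α = 0.05 is 3.841.
Since 10.072 > 3.841, we reject the null hypothesis — the data do not fit the 1:1 ratio.

10.072; not consistent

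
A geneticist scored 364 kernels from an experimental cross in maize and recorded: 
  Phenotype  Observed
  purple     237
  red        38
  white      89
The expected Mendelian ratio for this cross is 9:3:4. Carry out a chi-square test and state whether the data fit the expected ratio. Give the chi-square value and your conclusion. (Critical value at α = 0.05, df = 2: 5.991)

18.531; not consistent

The 9:3:4 ratio has 16 parts, so with N = 364 the expected counts are:
  purple: 364 × 9/16 = 204.75
  red: 364 × 3/16 = 68.25
  white: 364 × 4/16 = 91
χ² = Σ (O − E)² / E
  purple: (237 − 204.75)² / 204.75 = 5.0797
  red: (38 − 68.25)² / 68.25 = 13.4075
  white: (89 − 91)² / 91 = 0.0440
χ² = 5.0797 + 13.4075 + 0.0440 = 18.5312 ≈ 18.531
Degrees of freedom = 3 − 1 = 2; critical value at α = 0.05 is 5.991.
Since 18.531 > 5.991, we reject the null hypothesis — the data do not fit the 9:3:4 ratio.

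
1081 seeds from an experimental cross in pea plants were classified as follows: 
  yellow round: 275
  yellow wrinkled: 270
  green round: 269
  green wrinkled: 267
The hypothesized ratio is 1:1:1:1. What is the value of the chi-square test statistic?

Expected counts for N = 1081 under a 1:1:1:1 ratio (total parts = 4):
  yellow round: 1081 × 1/4 = 270.25
  yellow wrinkled: 1081 × 1/4 = 270.25
  green round: 1081 × 1/4 = 270.25
  green wrinkled: 1081 × 1/4 = 270.25
χ² = Σ (O − E)² / E
  yellow round: (275 − 270.25)² / 270.25 = 0.0835
  yellow wrinkled: (270 − 270.25)² / 270.25 = 0.0002
  green round: (269 − 270.25)² / 270.25 = 0.0058
  green wrinkled: (267 − 270.25)² / 270.25 = 0.0391
χ² = 0.0835 + 0.0002 + 0.0058 + 0.0391 = 0.1286 ≈ 0.129

0.129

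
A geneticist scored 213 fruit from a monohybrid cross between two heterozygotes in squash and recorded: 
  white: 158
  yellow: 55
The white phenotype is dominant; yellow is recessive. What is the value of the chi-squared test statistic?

For a monohybrid cross between heterozygotes with complete dominance, the expected phenotypic ratio is 3:1.
Expected counts for N = 213 under a 3:1 ratio (total parts = 4):
  white: 213 × 3/4 = 159.75
  yellow: 213 × 1/4 = 53.25
χ² = Σ (O − E)² / E
  white: (158 − 159.75)² / 159.75 = 0.0192
  yellow: (55 − 53.25)² / 53.25 = 0.0575
χ² = 0.0192 + 0.0575 = 0.0767 ≈ 0.077

0.077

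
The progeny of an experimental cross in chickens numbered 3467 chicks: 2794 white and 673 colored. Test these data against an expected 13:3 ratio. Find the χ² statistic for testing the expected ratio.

0.996

The 13:3 ratio has 16 parts, so with N = 3467 the expected counts are:
  white: 3467 × 13/16 = 2816.9375
  colored: 3467 × 3/16 = 650.0625
χ² = Σ (O − E)² / E
  white: (2794 − 2816.9375)² / 2816.9375 = 0.1868
  colored: (673 − 650.0625)² / 650.0625 = 0.8094
χ² = 0.1868 + 0.8094 = 0.9962 ≈ 0.996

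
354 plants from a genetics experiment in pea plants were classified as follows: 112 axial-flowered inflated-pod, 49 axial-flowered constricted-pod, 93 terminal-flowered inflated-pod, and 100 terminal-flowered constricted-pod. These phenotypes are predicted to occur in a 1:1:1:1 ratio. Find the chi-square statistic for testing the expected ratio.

25.593

The 1:1:1:1 ratio has 4 parts, so with N = 354 the expected counts are:
  axial-flowered inflated-pod: 354 × 1/4 = 88.5
  axial-flowered constricted-pod: 354 × 1/4 = 88.5
  terminal-flowered inflated-pod: 354 × 1/4 = 88.5
  terminal-flowered constricted-pod: 354 × 1/4 = 88.5
χ² = Σ (O − E)² / E
  axial-flowered inflated-pod: (112 − 88.5)² / 88.5 = 6.2401
  axial-flowered constricted-pod: (49 − 88.5)² / 88.5 = 17.6299
  terminal-flowered inflated-pod: (93 − 88.5)² / 88.5 = 0.2288
  terminal-flowered constricted-pod: (100 − 88.5)² / 88.5 = 1.4944
χ² = 6.2401 + 17.6299 + 0.2288 + 1.4944 = 25.5932 ≈ 25.593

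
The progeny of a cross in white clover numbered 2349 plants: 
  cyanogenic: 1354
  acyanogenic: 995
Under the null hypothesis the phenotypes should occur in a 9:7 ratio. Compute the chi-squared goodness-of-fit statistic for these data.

1.848

Total ratio parts = 16. Expected numbers out of 2349:
  cyanogenic: 2349 × 9/16 = 1321.3125
  acyanogenic: 2349 × 7/16 = 1027.6875
χ² = Σ (O − E)² / E
  cyanogenic: (1354 − 1321.3125)² / 1321.3125 = 0.8086
  acyanogenic: (995 − 1027.6875)² / 1027.6875 = 1.0397
χ² = 0.8086 + 1.0397 = 1.8483 ≈ 1.848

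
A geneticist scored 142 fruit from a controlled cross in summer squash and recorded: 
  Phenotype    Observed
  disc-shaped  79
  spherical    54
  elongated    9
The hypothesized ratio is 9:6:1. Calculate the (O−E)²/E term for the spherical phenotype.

Total ratio parts = 16. Expected numbers out of 142:
  disc-shaped: 142 × 9/16 = 79.875
  spherical: 142 × 6/16 = 53.25
  elongated: 142 × 1/16 = 8.875
Contribution of spherical: (54 − 53.25)² / 53.25 = 0.0106

0.011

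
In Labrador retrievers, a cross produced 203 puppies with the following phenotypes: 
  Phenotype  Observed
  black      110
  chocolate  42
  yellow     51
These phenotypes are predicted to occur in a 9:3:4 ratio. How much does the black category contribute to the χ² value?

0.154

Expected counts for N = 203 under a 9:3:4 ratio (total parts = 16):
  black: 203 × 9/16 = 114.1875
  chocolate: 203 × 3/16 = 38.0625
  yellow: 203 × 4/16 = 50.75
Contribution of black: (110 − 114.1875)² / 114.1875 = 0.1536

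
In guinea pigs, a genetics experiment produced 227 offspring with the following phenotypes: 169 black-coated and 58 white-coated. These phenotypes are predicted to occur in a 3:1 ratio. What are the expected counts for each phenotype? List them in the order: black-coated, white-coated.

Under the 3:1 hypothesis (Σ ratio = 4, N = 227):
  black-coated: 227 × 3/4 = 170.25
  white-coated: 227 × 1/4 = 56.75

170.25, 56.75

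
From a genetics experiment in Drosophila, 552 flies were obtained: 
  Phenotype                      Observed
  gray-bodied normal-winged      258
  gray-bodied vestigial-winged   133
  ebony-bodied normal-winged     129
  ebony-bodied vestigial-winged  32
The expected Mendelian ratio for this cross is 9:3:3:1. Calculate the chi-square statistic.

23.749

Total ratio parts = 16. Expected numbers out of 552:
  gray-bodied normal-winged: 552 × 9/16 = 310.5
  gray-bodied vestigial-winged: 552 × 3/16 = 103.5
  ebony-bodied normal-winged: 552 × 3/16 = 103.5
  ebony-bodied vestigial-winged: 552 × 1/16 = 34.5
χ² = Σ (O − E)² / E
  gray-bodied normal-winged: (258 − 310.5)² / 310.5 = 8.8768
  gray-bodied vestigial-winged: (133 − 103.5)² / 103.5 = 8.4082
  ebony-bodied normal-winged: (129 − 103.5)² / 103.5 = 6.2826
  ebony-bodied vestigial-winged: (32 − 34.5)² / 34.5 = 0.1812
χ² = 8.8768 + 8.4082 + 6.2826 + 0.1812 = 23.7488 ≈ 23.749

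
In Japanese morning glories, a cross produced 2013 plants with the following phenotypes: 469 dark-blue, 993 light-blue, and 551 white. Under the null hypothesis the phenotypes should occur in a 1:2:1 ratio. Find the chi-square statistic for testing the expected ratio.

7.043

Total ratio parts = 4. Expected numbers out of 2013:
  dark-blue: 2013 × 1/4 = 503.25
  light-blue: 2013 × 2/4 = 1006.5
  white: 2013 × 1/4 = 503.25
χ² = Σ (O − E)² / E
  dark-blue: (469 − 503.25)² / 503.25 = 2.3310
  light-blue: (993 − 1006.5)² / 1006.5 = 0.1811
  white: (551 − 503.25)² / 503.25 = 4.5307
χ² = 2.3310 + 0.1811 + 4.5307 = 7.0428 ≈ 7.043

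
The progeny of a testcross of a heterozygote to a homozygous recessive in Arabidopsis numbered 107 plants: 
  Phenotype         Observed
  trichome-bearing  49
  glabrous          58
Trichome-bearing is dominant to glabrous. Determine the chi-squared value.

0.757

A testcross of a heterozygote (Aa × aa) gives a 1:1 phenotypic ratio.
The 1:1 ratio has 2 parts, so with N = 107 the expected counts are:
  trichome-bearing: 107 × 1/2 = 53.5
  glabrous: 107 × 1/2 = 53.5
χ² = Σ (O − E)² / E
  trichome-bearing: (49 − 53.5)² / 53.5 = 0.3785
  glabrous: (58 − 53.5)² / 53.5 = 0.3785
χ² = 0.3785 + 0.3785 = 0.757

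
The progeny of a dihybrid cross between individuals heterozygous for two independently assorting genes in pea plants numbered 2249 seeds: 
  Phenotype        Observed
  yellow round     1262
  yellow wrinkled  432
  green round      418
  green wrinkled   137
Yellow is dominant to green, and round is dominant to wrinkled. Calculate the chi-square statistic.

0.382

A dihybrid F₂ with independent assortment and complete dominance at both loci gives a 9:3:3:1 phenotypic ratio.
Total ratio parts = 16. Expected numbers out of 2249:
  yellow round: 2249 × 9/16 = 1265.0625
  yellow wrinkled: 2249 × 3/16 = 421.6875
  green round: 2249 × 3/16 = 421.6875
  green wrinkled: 2249 × 1/16 = 140.5625
χ² = Σ (O − E)² / E
  yellow round: (1262 − 1265.0625)² / 1265.0625 = 0.0074
  yellow wrinkled: (432 − 421.6875)² / 421.6875 = 0.2522
  green round: (418 − 421.6875)² / 421.6875 = 0.0322
  green wrinkled: (137 − 140.5625)² / 140.5625 = 0.0903
χ² = 0.0074 + 0.2522 + 0.0322 + 0.0903 = 0.3821 ≈ 0.382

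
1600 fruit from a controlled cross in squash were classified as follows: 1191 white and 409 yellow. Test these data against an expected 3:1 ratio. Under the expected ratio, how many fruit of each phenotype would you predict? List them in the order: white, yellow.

The 3:1 ratio has 4 parts, so with N = 1600 the expected counts are:
  white: 1600 × 3/4 = 1200
  yellow: 1600 × 1/4 = 400

1200, 400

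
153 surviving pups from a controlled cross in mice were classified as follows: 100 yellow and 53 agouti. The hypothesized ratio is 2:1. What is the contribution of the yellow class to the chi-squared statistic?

Total ratio parts = 3. Expected numbers out of 153:
  yellow: 153 × 2/3 = 102
  agouti: 153 × 1/3 = 51
Contribution of yellow: (100 − 102)² / 102 = 0.0392

0.039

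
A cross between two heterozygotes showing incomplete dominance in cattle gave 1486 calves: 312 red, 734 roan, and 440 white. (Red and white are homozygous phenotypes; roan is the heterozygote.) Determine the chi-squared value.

22.269

With incomplete dominance, a heterozygote × heterozygote cross gives a 1:2:1 phenotypic ratio.
The 1:2:1 ratio has 4 parts, so with N = 1486 the expected counts are:
  red: 1486 × 1/4 = 371.5
  roan: 1486 × 2/4 = 743
  white: 1486 × 1/4 = 371.5
χ² = Σ (O − E)² / E
  red: (312 − 371.5)² / 371.5 = 9.5296
  roan: (734 − 743)² / 743 = 0.1090
  white: (440 − 371.5)² / 371.5 = 12.6306
χ² = 9.5296 + 0.1090 + 12.6306 = 22.2692 ≈ 22.269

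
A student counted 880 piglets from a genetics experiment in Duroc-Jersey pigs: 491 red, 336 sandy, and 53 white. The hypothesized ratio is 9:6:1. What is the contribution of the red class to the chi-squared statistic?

Expected counts for N = 880 under a 9:6:1 ratio (total parts = 16):
  red: 880 × 9/16 = 495
  sandy: 880 × 6/16 = 330
  white: 880 × 1/16 = 55
Contribution of red: (491 − 495)² / 495 = 0.0323

0.032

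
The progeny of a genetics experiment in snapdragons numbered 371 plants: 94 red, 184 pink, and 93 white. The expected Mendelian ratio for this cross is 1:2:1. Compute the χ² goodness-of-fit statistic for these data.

The 1:2:1 ratio has 4 parts, so with N = 371 the expected counts are:
  red: 371 × 1/4 = 92.75
  pink: 371 × 2/4 = 185.5
  white: 371 × 1/4 = 92.75
χ² = Σ (O − E)² / E
  red: (94 − 92.75)² / 92.75 = 0.0168
  pink: (184 − 185.5)² / 185.5 = 0.0121
  white: (93 − 92.75)² / 92.75 = 0.0007
χ² = 0.0168 + 0.0121 + 0.0007 = 0.0296 ≈ 0.030

0.030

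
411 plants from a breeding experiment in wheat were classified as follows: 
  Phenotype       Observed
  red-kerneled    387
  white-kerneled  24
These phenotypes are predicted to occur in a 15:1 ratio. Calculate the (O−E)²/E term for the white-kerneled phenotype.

0.111

Total ratio parts = 16. Expected numbers out of 411:
  red-kerneled: 411 × 15/16 = 385.3125
  white-kerneled: 411 × 1/16 = 25.6875
Contribution of white-kerneled: (24 − 25.6875)² / 25.6875 = 0.1109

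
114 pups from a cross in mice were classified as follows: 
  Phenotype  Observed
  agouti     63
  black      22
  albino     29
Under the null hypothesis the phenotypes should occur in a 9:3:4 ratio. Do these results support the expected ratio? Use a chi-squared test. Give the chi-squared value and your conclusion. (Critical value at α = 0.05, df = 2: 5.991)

The 9:3:4 ratio has 16 parts, so with N = 114 the expected counts are:
  agouti: 114 × 9/16 = 64.125
  black: 114 × 3/16 = 21.375
  albino: 114 × 4/16 = 28.5
χ² = Σ (O − E)² / E
  agouti: (63 − 64.125)² / 64.125 = 0.0197
  black: (22 − 21.375)² / 21.375 = 0.0183
  albino: (29 − 28.5)² / 28.5 = 0.0088
χ² = 0.0197 + 0.0183 + 0.0088 = 0.0468 ≈ 0.047
Degrees of freedom = 3 − 1 = 2; critical value at α = 0.05 is 5.991.
Since 0.047 < 5.991, we fail to reject the null hypothesis — the data are consistent with the 9:3:4 ratio.

0.047; consistent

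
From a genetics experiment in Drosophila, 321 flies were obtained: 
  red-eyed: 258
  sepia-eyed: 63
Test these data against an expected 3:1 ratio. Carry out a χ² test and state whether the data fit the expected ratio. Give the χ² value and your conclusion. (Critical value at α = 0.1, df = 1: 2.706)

The 3:1 ratio has 4 parts, so with N = 321 the expected counts are:
  red-eyed: 321 × 3/4 = 240.75
  sepia-eyed: 321 × 1/4 = 80.25
χ² = Σ (O − E)² / E
  red-eyed: (258 − 240.75)² / 240.75 = 1.2360
  sepia-eyed: (63 − 80.25)² / 80.25 = 3.7079
χ² = 1.2360 + 3.7079 = 4.9439 ≈ 4.944
Degrees of freedom = 2 − 1 = 1; critical value at α = 0.1 is 2.706.
Since 4.944 > 2.706, we reject the null hypothesis — the data do not fit the 3:1 ratio.

4.944; not consistent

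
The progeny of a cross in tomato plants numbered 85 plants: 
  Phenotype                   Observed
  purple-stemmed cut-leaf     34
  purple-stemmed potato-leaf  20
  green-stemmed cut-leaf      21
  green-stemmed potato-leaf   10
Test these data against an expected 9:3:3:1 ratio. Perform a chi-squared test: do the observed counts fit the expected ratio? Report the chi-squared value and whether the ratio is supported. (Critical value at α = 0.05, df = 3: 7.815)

Total ratio parts = 16. Expected numbers out of 85:
  purple-stemmed cut-leaf: 85 × 9/16 = 47.8125
  purple-stemmed potato-leaf: 85 × 3/16 = 15.9375
  green-stemmed cut-leaf: 85 × 3/16 = 15.9375
  green-stemmed potato-leaf: 85 × 1/16 = 5.3125
χ² = Σ (O − E)² / E
  purple-stemmed cut-leaf: (34 − 47.8125)² / 47.8125 = 3.9903
  purple-stemmed potato-leaf: (20 − 15.9375)² / 15.9375 = 1.0355
  green-stemmed cut-leaf: (21 − 15.9375)² / 15.9375 = 1.6081
  green-stemmed potato-leaf: (10 − 5.3125)² / 5.3125 = 4.1360
χ² = 3.9903 + 1.0355 + 1.6081 + 4.1360 = 10.7699 ≈ 10.770
Degrees of freedom = 4 − 1 = 3; critical value at α = 0.05 is 7.815.
Since 10.770 > 7.815, we reject the null hypothesis — the data do not fit the 9:3:3:1 ratio.

10.770; not consistent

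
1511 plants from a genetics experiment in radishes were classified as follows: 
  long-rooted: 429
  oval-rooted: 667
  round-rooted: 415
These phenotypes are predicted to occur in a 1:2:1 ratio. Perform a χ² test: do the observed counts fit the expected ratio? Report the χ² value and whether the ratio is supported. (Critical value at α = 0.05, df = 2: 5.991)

20.993; not consistent

Expected counts for N = 1511 under a 1:2:1 ratio (total parts = 4):
  long-rooted: 1511 × 1/4 = 377.75
  oval-rooted: 1511 × 2/4 = 755.5
  round-rooted: 1511 × 1/4 = 377.75
χ² = Σ (O − E)² / E
  long-rooted: (429 − 377.75)² / 377.75 = 6.9532
  oval-rooted: (667 − 755.5)² / 755.5 = 10.3670
  round-rooted: (415 − 377.75)² / 377.75 = 3.6732
χ² = 6.9532 + 10.3670 + 3.6732 = 20.9934 ≈ 20.993
Degrees of freedom = 3 − 1 = 2; critical value at α = 0.05 is 5.991.
Since 20.993 > 5.991, we reject the null hypothesis — the data do not fit the 1:2:1 ratio.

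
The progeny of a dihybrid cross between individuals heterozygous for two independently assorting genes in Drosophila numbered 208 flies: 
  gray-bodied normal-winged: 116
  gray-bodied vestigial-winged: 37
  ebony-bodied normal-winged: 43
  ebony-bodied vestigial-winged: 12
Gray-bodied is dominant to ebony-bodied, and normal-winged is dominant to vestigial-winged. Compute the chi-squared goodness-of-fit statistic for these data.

A dihybrid F₂ with independent assortment and complete dominance at both loci gives a 9:3:3:1 phenotypic ratio.
Expected counts for N = 208 under a 9:3:3:1 ratio (total parts = 16):
  gray-bodied normal-winged: 208 × 9/16 = 117
  gray-bodied vestigial-winged: 208 × 3/16 = 39
  ebony-bodied normal-winged: 208 × 3/16 = 39
  ebony-bodied vestigial-winged: 208 × 1/16 = 13
χ² = Σ (O − E)² / E
  gray-bodied normal-winged: (116 − 117)² / 117 = 0.0085
  gray-bodied vestigial-winged: (37 − 39)² / 39 = 0.1026
  ebony-bodied normal-winged: (43 − 39)² / 39 = 0.4103
  ebony-bodied vestigial-winged: (12 − 13)² / 13 = 0.0769
χ² = 0.0085 + 0.1026 + 0.4103 + 0.0769 = 0.5983 ≈ 0.598

0.598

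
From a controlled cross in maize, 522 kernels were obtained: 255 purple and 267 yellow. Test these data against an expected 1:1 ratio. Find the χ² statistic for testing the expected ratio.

0.276

Total ratio parts = 2. Expected numbers out of 522:
  purple: 522 × 1/2 = 261
  yellow: 522 × 1/2 = 261
χ² = Σ (O − E)² / E
  purple: (255 − 261)² / 261 = 0.1379
  yellow: (267 − 261)² / 261 = 0.1379
χ² = 0.1379 + 0.1379 = 0.2758 ≈ 0.276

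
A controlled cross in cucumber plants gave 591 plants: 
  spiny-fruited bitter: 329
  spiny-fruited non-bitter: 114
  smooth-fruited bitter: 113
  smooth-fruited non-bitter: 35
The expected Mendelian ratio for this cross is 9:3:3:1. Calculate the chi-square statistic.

The 9:3:3:1 ratio has 16 parts, so with N = 591 the expected counts are:
  spiny-fruited bitter: 591 × 9/16 = 332.4375
  spiny-fruited non-bitter: 591 × 3/16 = 110.8125
  smooth-fruited bitter: 591 × 3/16 = 110.8125
  smooth-fruited non-bitter: 591 × 1/16 = 36.9375
χ² = Σ (O − E)² / E
  spiny-fruited bitter: (329 − 332.4375)² / 332.4375 = 0.0355
  spiny-fruited non-bitter: (114 − 110.8125)² / 110.8125 = 0.0917
  smooth-fruited bitter: (113 − 110.8125)² / 110.8125 = 0.0432
  smooth-fruited non-bitter: (35 − 36.9375)² / 36.9375 = 0.1016
χ² = 0.0355 + 0.0917 + 0.0432 + 0.1016 = 0.272

0.272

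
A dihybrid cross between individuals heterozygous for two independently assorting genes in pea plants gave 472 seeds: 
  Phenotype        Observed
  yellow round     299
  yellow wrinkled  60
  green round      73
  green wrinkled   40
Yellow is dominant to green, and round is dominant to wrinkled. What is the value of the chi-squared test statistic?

A dihybrid F₂ with independent assortment and complete dominance at both loci gives a 9:3:3:1 phenotypic ratio.
Total ratio parts = 16. Expected numbers out of 472:
  yellow round: 472 × 9/16 = 265.5
  yellow wrinkled: 472 × 3/16 = 88.5
  green round: 472 × 3/16 = 88.5
  green wrinkled: 472 × 1/16 = 29.5
χ² = Σ (O − E)² / E
  yellow round: (299 − 265.5)² / 265.5 = 4.2269
  yellow wrinkled: (60 − 88.5)² / 88.5 = 9.1780
  green round: (73 − 88.5)² / 88.5 = 2.7147
  green wrinkled: (40 − 29.5)² / 29.5 = 3.7373
χ² = 4.2269 + 9.1780 + 2.7147 + 3.7373 = 19.8569 ≈ 19.857

19.857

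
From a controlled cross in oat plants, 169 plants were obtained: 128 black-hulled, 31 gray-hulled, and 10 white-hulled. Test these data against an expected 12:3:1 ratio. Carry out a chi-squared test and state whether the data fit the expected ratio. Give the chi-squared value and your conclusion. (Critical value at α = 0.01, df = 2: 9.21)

The 12:3:1 ratio has 16 parts, so with N = 169 the expected counts are:
  black-hulled: 169 × 12/16 = 126.75
  gray-hulled: 169 × 3/16 = 31.6875
  white-hulled: 169 × 1/16 = 10.5625
χ² = Σ (O − E)² / E
  black-hulled: (128 − 126.75)² / 126.75 = 0.0123
  gray-hulled: (31 − 31.6875)² / 31.6875 = 0.0149
  white-hulled: (10 − 10.5625)² / 10.5625 = 0.0300
χ² = 0.0123 + 0.0149 + 0.0300 = 0.0572 ≈ 0.057
Degrees of freedom = 3 − 1 = 2; critical value at α = 0.01 is 9.21.
Since 0.057 < 9.21, we fail to reject the null hypothesis — the data are consistent with the 12:3:1 ratio.

0.057; consistent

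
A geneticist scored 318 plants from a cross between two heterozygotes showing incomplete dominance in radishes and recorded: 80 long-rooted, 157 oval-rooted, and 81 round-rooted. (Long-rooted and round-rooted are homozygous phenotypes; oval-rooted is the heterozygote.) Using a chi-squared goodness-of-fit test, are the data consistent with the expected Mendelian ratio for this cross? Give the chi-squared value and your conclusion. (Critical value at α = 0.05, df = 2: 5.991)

0.057; consistent

With incomplete dominance, a heterozygote × heterozygote cross gives a 1:2:1 phenotypic ratio.
Under the 1:2:1 hypothesis (Σ ratio = 4, N = 318):
  long-rooted: 318 × 1/4 = 79.5
  oval-rooted: 318 × 2/4 = 159
  round-rooted: 318 × 1/4 = 79.5
χ² = Σ (O − E)² / E
  long-rooted: (80 − 79.5)² / 79.5 = 0.0031
  oval-rooted: (157 − 159)² / 159 = 0.0252
  round-rooted: (81 − 79.5)² / 79.5 = 0.0283
χ² = 0.0031 + 0.0252 + 0.0283 = 0.0566 ≈ 0.057
Degrees of freedom = 3 − 1 = 2; critical value at α = 0.05 is 5.991.
Since 0.057 < 5.991, we fail to reject the null hypothesis — the data are consistent with the 1:2:1 ratio.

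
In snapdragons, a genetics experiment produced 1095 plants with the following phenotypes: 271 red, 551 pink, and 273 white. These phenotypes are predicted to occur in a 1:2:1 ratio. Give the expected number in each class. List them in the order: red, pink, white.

The 1:2:1 ratio has 4 parts, so with N = 1095 the expected counts are:
  red: 1095 × 1/4 = 273.75
  pink: 1095 × 2/4 = 547.5
  white: 1095 × 1/4 = 273.75

273.75, 547.5, 273.75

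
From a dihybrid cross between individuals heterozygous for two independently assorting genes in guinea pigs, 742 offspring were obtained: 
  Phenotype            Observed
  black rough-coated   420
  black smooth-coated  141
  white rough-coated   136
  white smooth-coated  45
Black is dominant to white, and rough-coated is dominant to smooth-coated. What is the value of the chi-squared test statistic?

A dihybrid F₂ with independent assortment and complete dominance at both loci gives a 9:3:3:1 phenotypic ratio.
Under the 9:3:3:1 hypothesis (Σ ratio = 16, N = 742):
  black rough-coated: 742 × 9/16 = 417.375
  black smooth-coated: 742 × 3/16 = 139.125
  white rough-coated: 742 × 3/16 = 139.125
  white smooth-coated: 742 × 1/16 = 46.375
χ² = Σ (O − E)² / E
  black rough-coated: (420 − 417.375)² / 417.375 = 0.0165
  black smooth-coated: (141 − 139.125)² / 139.125 = 0.0253
  white rough-coated: (136 − 139.125)² / 139.125 = 0.0702
  white smooth-coated: (45 − 46.375)² / 46.375 = 0.0408
χ² = 0.0165 + 0.0253 + 0.0702 + 0.0408 = 0.1528 ≈ 0.153

0.153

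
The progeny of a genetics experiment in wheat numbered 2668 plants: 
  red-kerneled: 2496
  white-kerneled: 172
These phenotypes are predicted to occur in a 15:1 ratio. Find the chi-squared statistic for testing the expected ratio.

The 15:1 ratio has 16 parts, so with N = 2668 the expected counts are:
  red-kerneled: 2668 × 15/16 = 2501.25
  white-kerneled: 2668 × 1/16 = 166.75
χ² = Σ (O − E)² / E
  red-kerneled: (2496 − 2501.25)² / 2501.25 = 0.0110
  white-kerneled: (172 − 166.75)² / 166.75 = 0.1653
χ² = 0.0110 + 0.1653 = 0.1763 ≈ 0.176

0.176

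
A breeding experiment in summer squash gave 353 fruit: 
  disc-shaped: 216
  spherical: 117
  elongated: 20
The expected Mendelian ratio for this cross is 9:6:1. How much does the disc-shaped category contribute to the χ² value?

Expected counts for N = 353 under a 9:6:1 ratio (total parts = 16):
  disc-shaped: 353 × 9/16 = 198.5625
  spherical: 353 × 6/16 = 132.375
  elongated: 353 × 1/16 = 22.0625
Contribution of disc-shaped: (216 − 198.5625)² / 198.5625 = 1.5313

1.531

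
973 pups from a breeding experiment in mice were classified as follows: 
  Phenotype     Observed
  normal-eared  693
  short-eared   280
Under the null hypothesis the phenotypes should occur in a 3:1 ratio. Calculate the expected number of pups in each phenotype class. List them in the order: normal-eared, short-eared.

729.75, 243.25

The 3:1 ratio has 4 parts, so with N = 973 the expected counts are:
  normal-eared: 973 × 3/4 = 729.75
  short-eared: 973 × 1/4 = 243.25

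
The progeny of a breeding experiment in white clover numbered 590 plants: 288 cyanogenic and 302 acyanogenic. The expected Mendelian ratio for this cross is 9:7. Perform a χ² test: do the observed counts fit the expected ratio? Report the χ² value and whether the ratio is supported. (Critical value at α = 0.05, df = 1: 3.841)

The 9:7 ratio has 16 parts, so with N = 590 the expected counts are:
  cyanogenic: 590 × 9/16 = 331.875
  acyanogenic: 590 × 7/16 = 258.125
χ² = Σ (O − E)² / E
  cyanogenic: (288 − 331.875)² / 331.875 = 5.8004
  acyanogenic: (302 − 258.125)² / 258.125 = 7.4577
χ² = 5.8004 + 7.4577 = 13.2581 ≈ 13.258
Degrees of freedom = 2 − 1 = 1; critical value at α = 0.05 is 3.841.
Since 13.258 > 3.841, we reject the null hypothesis — the data do not fit the 9:7 ratio.

13.258; not consistent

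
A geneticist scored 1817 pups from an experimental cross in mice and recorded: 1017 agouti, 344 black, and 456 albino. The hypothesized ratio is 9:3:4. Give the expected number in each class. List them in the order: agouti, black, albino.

1022.0625, 340.6875, 454.25

The 9:3:4 ratio has 16 parts, so with N = 1817 the expected counts are:
  agouti: 1817 × 9/16 = 1022.0625
  black: 1817 × 3/16 = 340.6875
  albino: 1817 × 4/16 = 454.25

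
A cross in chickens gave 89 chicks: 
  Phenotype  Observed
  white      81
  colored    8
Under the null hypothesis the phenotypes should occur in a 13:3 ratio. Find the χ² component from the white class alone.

Expected counts for N = 89 under a 13:3 ratio (total parts = 16):
  white: 89 × 13/16 = 72.3125
  colored: 89 × 3/16 = 16.6875
Contribution of white: (81 − 72.3125)² / 72.3125 = 1.0437

1.044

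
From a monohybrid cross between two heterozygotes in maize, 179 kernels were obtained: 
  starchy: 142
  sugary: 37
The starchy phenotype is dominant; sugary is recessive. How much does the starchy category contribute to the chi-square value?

0.447

For a monohybrid cross between heterozygotes with complete dominance, the expected phenotypic ratio is 3:1.
The 3:1 ratio has 4 parts, so with N = 179 the expected counts are:
  starchy: 179 × 3/4 = 134.25
  sugary: 179 × 1/4 = 44.75
Contribution of starchy: (142 − 134.25)² / 134.25 = 0.4474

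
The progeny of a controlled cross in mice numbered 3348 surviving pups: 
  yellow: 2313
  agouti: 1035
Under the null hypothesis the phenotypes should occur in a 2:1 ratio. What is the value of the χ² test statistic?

Expected counts for N = 3348 under a 2:1 ratio (total parts = 3):
  yellow: 3348 × 2/3 = 2232
  agouti: 3348 × 1/3 = 1116
χ² = Σ (O − E)² / E
  yellow: (2313 − 2232)² / 2232 = 2.9395
  agouti: (1035 − 1116)² / 1116 = 5.8790
χ² = 2.9395 + 5.8790 = 8.8185 ≈ 8.819

8.819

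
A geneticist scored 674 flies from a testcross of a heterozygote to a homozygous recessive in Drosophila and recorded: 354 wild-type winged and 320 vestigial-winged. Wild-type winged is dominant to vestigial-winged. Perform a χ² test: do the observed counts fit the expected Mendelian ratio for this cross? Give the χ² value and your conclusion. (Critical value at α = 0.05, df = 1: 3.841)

1.715; consistent

A testcross of a heterozygote (Aa × aa) gives a 1:1 phenotypic ratio.
Expected counts for N = 674 under a 1:1 ratio (total parts = 2):
  wild-type winged: 674 × 1/2 = 337
  vestigial-winged: 674 × 1/2 = 337
χ² = Σ (O − E)² / E
  wild-type winged: (354 − 337)² / 337 = 0.8576
  vestigial-winged: (320 − 337)² / 337 = 0.8576
χ² = 0.8576 + 0.8576 = 1.7152 ≈ 1.715
Degrees of freedom = 2 − 1 = 1; critical value at α = 0.05 is 3.841.
Since 1.715 < 3.841, we fail to reject the null hypothesis — the data are consistent with the 1:1 ratio.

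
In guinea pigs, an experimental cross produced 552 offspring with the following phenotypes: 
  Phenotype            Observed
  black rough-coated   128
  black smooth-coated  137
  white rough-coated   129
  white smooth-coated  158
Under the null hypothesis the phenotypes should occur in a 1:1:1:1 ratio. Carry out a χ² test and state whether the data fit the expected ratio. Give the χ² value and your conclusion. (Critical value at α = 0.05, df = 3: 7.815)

The 1:1:1:1 ratio has 4 parts, so with N = 552 the expected counts are:
  black rough-coated: 552 × 1/4 = 138
  black smooth-coated: 552 × 1/4 = 138
  white rough-coated: 552 × 1/4 = 138
  white smooth-coated: 552 × 1/4 = 138
χ² = Σ (O − E)² / E
  black rough-coated: (128 − 138)² / 138 = 0.7246
  black smooth-coated: (137 − 138)² / 138 = 0.0072
  white rough-coated: (129 − 138)² / 138 = 0.5870
  white smooth-coated: (158 − 138)² / 138 = 2.8986
χ² = 0.7246 + 0.0072 + 0.5870 + 2.8986 = 4.2174 ≈ 4.217
Degrees of freedom = 4 − 1 = 3; critical value at α = 0.05 is 7.815.
Since 4.217 < 7.815, we fail to reject the null hypothesis — the data are consistent with the 1:1:1:1 ratio.

4.217; consistent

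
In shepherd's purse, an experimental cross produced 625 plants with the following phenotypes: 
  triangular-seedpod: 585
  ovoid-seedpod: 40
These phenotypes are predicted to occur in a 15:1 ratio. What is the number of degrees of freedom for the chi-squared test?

A goodness-of-fit test with 2 phenotype classes has df = 2 − 1 = 1.

1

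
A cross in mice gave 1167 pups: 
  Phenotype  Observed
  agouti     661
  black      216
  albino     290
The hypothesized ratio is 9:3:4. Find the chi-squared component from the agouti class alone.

Under the 9:3:4 hypothesis (Σ ratio = 16, N = 1167):
  agouti: 1167 × 9/16 = 656.4375
  black: 1167 × 3/16 = 218.8125
  albino: 1167 × 4/16 = 291.75
Contribution of agouti: (661 − 656.4375)² / 656.4375 = 0.0317

0.032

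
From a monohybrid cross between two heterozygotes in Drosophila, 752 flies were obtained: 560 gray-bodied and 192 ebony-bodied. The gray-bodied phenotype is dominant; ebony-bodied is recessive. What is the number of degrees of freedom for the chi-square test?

1

For a monohybrid cross between heterozygotes with complete dominance, the expected phenotypic ratio is 3:1.
A goodness-of-fit test with 2 phenotype classes has df = 2 − 1 = 1.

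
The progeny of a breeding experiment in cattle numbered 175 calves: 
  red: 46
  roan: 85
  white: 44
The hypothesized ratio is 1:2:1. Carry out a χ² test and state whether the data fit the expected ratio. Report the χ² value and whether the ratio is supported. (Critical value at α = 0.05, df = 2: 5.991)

0.189; consistent

Expected counts for N = 175 under a 1:2:1 ratio (total parts = 4):
  red: 175 × 1/4 = 43.75
  roan: 175 × 2/4 = 87.5
  white: 175 × 1/4 = 43.75
χ² = Σ (O − E)² / E
  red: (46 − 43.75)² / 43.75 = 0.1157
  roan: (85 − 87.5)² / 87.5 = 0.0714
  white: (44 − 43.75)² / 43.75 = 0.0014
χ² = 0.1157 + 0.0714 + 0.0014 = 0.1885 ≈ 0.189
Degrees of freedom = 3 − 1 = 2; critical value at α = 0.05 is 5.991.
Since 0.189 < 5.991, we fail to reject the null hypothesis — the data are consistent with the 1:2:1 ratio.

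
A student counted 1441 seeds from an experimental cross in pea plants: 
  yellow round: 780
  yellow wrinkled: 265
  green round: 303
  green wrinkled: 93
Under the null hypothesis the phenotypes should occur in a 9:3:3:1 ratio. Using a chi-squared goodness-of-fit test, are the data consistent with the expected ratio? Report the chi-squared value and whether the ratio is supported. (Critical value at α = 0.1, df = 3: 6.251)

Under the 9:3:3:1 hypothesis (Σ ratio = 16, N = 1441):
  yellow round: 1441 × 9/16 = 810.5625
  yellow wrinkled: 1441 × 3/16 = 270.1875
  green round: 1441 × 3/16 = 270.1875
  green wrinkled: 1441 × 1/16 = 90.0625
χ² = Σ (O − E)² / E
  yellow round: (780 − 810.5625)² / 810.5625 = 1.1524
  yellow wrinkled: (265 − 270.1875)² / 270.1875 = 0.0996
  green round: (303 − 270.1875)² / 270.1875 = 3.9849
  green wrinkled: (93 − 90.0625)² / 90.0625 = 0.0958
χ² = 1.1524 + 0.0996 + 3.9849 + 0.0958 = 5.3327 ≈ 5.333
Degrees of freedom = 4 − 1 = 3; critical value at α = 0.1 is 6.251.
Since 5.333 < 6.251, we fail to reject the null hypothesis — the data are consistent with the 9:3:3:1 ratio.

5.333; consistent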